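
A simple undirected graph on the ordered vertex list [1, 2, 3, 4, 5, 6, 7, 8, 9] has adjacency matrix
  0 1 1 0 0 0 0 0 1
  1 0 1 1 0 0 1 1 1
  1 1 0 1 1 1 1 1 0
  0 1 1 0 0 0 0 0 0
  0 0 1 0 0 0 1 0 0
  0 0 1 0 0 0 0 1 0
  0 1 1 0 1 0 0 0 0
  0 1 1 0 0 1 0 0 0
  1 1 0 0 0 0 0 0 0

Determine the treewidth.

A width-2 tree decomposition is:
Bags: B1 = {1, 2, 3}  B2 = {1, 2, 9}  B3 = {2, 3, 7}  B4 = {2, 3, 8}  B5 = {2, 3, 4}  B6 = {3, 6, 8}  B7 = {3, 5, 7}
Tree: B1–B2, B1–B3, B1–B4, B4–B5, B4–B6, B3–B7
Every bag has size at most 3, so the width is 3 − 1 = 2 and tw(G) ≤ 2. Conversely, {1, 2, 9} is a clique of size 3, and the vertices of any clique must share a bag in every tree decomposition; so some bag has ≥ 3 vertices and tw(G) ≥ 2. Hence tw(G) = 2 exactly.

2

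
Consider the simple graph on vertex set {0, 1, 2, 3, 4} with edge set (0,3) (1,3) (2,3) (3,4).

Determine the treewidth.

A width-1 tree decomposition is:
Bags: B1 = {3, 4}  B2 = {1, 3}  B3 = {2, 3}  B4 = {0, 3}
Tree: B1–B2, B2–B3, B1–B4
Each bag holds 2 vertices, so the decomposition has width 1, which upper-bounds the treewidth. G has an edge, so its treewidth is at least 1. Hence tw(G) = 1 exactly.

1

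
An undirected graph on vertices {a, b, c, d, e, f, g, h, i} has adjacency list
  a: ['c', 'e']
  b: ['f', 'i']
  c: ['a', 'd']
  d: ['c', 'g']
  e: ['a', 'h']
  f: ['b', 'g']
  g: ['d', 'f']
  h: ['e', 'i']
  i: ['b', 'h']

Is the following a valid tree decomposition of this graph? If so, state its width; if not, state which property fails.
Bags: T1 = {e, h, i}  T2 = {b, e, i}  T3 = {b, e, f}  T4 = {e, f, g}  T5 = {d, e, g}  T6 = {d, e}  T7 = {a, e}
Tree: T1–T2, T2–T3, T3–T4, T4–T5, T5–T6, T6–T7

No — vertex c appears in no bag.

A tree decomposition must satisfy three properties: every vertex lies in some bag; for every edge, both endpoints lie together in some bag; and for every vertex, the bags containing it form a connected subtree. Here vertex c appears in no bag, so the decomposition is invalid.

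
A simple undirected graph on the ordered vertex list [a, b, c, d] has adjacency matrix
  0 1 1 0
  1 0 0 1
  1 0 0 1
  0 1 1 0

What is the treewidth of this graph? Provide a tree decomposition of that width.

Every bag has size at most 3, so the width is 3 − 1 = 2 and tw(G) ≤ 2. For the lower bound, G contains the cycle a–b–d–c–a, so G is not a forest; only forests have treewidth ≤ 1, hence tw(G) ≥ 2. Therefore the treewidth is 2.

Treewidth 2.
One optimal decomposition is:
Bags: B1 = {a, b, d}  B2 = {a, c, d}
Tree: B1–B2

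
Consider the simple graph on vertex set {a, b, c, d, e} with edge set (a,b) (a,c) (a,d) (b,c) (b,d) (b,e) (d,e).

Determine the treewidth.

2

A width-2 tree decomposition is:
Bags: B1 = {a, b, d}  B2 = {b, d, e}  B3 = {a, b, c}
Tree: B1–B2, B1–B3
The largest bag has 3 vertices, giving width 2; this decomposition certifies tw(G) ≤ 2. On the other hand G contains the 3-clique {b, d, e}. A clique must lie in a single bag of any decomposition, so no decomposition can have width below 2. Hence tw(G) = 2 exactly.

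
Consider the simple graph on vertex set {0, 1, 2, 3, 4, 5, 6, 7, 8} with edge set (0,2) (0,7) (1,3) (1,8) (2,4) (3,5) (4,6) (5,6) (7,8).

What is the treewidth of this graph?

A width-2 tree decomposition is:
Bags: B1 = {0, 2, 7}  B2 = {2, 7, 8}  B3 = {1, 2, 8}  B4 = {1, 2, 3}  B5 = {2, 3, 5}  B6 = {2, 5, 6}  B7 = {2, 4, 6}
Tree: B1–B2, B2–B3, B3–B4, B4–B5, B5–B6, B6–B7
The largest bag has 3 vertices, giving width 2; this decomposition certifies tw(G) ≤ 2. The edges 2–0–7–8–1–3–5–6–4–2 form a cycle, so G is not a tree and its treewidth is at least 2. Therefore the treewidth is 2.

2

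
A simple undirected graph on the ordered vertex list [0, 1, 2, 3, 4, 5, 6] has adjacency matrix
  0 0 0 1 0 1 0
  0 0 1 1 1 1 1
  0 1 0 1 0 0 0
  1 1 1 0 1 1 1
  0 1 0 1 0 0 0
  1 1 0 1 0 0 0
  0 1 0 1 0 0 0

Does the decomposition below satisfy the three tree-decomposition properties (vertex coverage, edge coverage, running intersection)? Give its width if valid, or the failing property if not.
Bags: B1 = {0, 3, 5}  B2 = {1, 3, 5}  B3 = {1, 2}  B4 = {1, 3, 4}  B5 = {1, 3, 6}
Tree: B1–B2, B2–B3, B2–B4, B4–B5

No — edge (3,2) lies in no bag.

A tree decomposition must satisfy three properties: every vertex lies in some bag; for every edge, both endpoints lie together in some bag; and for every vertex, the bags containing it form a connected subtree. Here edge (3,2) lies in no bag, so the decomposition is invalid.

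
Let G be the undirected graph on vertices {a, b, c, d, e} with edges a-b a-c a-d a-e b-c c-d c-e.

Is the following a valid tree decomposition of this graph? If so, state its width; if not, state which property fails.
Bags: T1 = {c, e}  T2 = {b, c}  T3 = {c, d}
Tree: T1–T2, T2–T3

No — vertex a appears in no bag.

A tree decomposition must satisfy three properties: every vertex lies in some bag; for every edge, both endpoints lie together in some bag; and for every vertex, the bags containing it form a connected subtree. Here vertex a appears in no bag, so the decomposition is invalid.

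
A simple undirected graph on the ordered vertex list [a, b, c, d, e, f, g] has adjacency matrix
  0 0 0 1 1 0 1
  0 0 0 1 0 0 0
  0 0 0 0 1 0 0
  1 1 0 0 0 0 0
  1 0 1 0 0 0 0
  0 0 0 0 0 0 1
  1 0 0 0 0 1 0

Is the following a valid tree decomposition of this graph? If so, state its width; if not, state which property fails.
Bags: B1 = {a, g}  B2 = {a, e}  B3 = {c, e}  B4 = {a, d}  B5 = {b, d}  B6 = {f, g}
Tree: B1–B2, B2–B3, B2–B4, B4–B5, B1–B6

Every vertex of G appears in some bag (union = {a, b, c, d, e, f, g}); every edge is covered by a bag; and for each vertex v the set of bags containing v is connected in the bag tree. The decomposition is therefore valid. The largest bag has 2 vertices, so the width is 1.

Yes; width 1.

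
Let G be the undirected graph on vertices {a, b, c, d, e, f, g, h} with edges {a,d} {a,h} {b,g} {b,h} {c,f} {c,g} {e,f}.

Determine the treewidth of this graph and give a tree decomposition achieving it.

The largest bag has 2 vertices, giving width 1; this decomposition certifies tw(G) ≤ 1. Any graph with an edge has treewidth ≥ 1, and G has the edge e–f. Combining the bounds, tw(G) = 1.

Treewidth 1.
Bags: B1 = {e, f}  B2 = {c, f}  B3 = {c, g}  B4 = {b, g}  B5 = {b, h}  B6 = {a, h}  B7 = {a, d}
Tree: B1–B2, B2–B3, B3–B4, B4–B5, B5–B6, B6–B7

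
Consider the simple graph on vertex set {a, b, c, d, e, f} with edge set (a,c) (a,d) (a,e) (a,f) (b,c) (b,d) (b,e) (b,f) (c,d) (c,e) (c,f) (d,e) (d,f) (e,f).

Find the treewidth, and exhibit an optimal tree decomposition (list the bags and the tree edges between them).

Treewidth 4.
One optimal decomposition is:
Bags: B1 = {b, c, d, e, f}  B2 = {a, c, d, e, f}
Tree: B1–B2

Each bag holds 5 vertices, so the decomposition has width 4, which upper-bounds the treewidth. Conversely, {a, c, d, e, f} is a clique of size 5, and the vertices of any clique must share a bag in every tree decomposition; so some bag has ≥ 5 vertices and tw(G) ≥ 4. Combining the bounds, tw(G) = 4.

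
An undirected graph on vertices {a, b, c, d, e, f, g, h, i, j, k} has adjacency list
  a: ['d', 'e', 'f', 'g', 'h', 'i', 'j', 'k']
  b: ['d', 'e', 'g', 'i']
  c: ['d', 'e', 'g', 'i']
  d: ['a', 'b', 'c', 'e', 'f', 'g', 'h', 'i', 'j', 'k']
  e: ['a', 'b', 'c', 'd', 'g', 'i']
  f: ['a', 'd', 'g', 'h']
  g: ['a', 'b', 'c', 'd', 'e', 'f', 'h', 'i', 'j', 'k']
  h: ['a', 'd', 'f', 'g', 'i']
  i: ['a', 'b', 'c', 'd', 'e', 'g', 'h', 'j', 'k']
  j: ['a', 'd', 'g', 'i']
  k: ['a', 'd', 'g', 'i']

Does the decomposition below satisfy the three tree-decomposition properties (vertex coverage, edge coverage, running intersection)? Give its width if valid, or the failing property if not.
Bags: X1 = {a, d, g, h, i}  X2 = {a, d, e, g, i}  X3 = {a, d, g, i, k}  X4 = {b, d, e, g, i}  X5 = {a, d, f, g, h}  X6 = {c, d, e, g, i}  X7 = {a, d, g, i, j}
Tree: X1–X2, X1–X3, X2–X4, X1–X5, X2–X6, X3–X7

Yes; width 4.

Every vertex of G appears in some bag (union = {a, b, c, d, e, f, g, h, i, j, k}); every edge is covered by a bag; and for each vertex v the set of bags containing v is connected in the bag tree. The decomposition is therefore valid. The largest bag has 5 vertices, so the width is 4.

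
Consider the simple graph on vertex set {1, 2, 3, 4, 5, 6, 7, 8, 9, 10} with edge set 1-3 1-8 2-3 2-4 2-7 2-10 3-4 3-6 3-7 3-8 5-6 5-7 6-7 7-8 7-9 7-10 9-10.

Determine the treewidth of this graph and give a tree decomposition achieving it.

The largest bag has 3 vertices, giving width 2; this decomposition certifies tw(G) ≤ 2. On the other hand G contains the 3-clique {1, 3, 8}. A clique must lie in a single bag of any decomposition, so no decomposition can have width below 2. Therefore the treewidth is 2.

Treewidth 2.
Bags: B1 = {2, 7, 10}  B2 = {2, 3, 7}  B3 = {3, 7, 8}  B4 = {3, 6, 7}  B5 = {5, 6, 7}  B6 = {1, 3, 8}  B7 = {2, 3, 4}  B8 = {7, 9, 10}
Tree: B1–B2, B2–B3, B2–B4, B4–B5, B3–B6, B2–B7, B1–B8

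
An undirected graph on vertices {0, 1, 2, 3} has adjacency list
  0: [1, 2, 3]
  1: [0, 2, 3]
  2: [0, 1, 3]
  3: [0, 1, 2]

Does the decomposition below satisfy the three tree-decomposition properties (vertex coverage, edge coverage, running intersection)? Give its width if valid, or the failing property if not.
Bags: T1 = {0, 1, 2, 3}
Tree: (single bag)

Vertex coverage: the bags together contain {0, 1, 2, 3}, the full vertex set. Edge coverage: each edge of G has both endpoints in at least one bag. Running intersection: for every vertex, the bags containing it form a connected subtree. All three properties hold, so this is a valid tree decomposition of width max|bag| − 1 = 3, and hence tw(G) ≤ 3.

Yes; width 3.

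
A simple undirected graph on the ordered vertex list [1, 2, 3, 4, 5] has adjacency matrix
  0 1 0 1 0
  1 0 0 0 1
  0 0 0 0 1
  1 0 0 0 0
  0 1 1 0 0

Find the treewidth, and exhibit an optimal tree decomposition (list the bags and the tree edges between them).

Each bag holds 2 vertices, so the decomposition has width 1, which upper-bounds the treewidth. G has an edge, so its treewidth is at least 1. Combining the bounds, tw(G) = 1.

Treewidth 1.
One such decomposition:
Bags: B1 = {1, 4}  B2 = {1, 2}  B3 = {2, 5}  B4 = {3, 5}
Tree: B1–B2, B2–B3, B3–B4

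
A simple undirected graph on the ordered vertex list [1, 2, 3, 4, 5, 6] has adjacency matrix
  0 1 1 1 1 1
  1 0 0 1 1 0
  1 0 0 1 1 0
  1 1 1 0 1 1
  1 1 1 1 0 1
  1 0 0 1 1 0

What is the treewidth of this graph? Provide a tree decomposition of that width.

Treewidth 3.
One such decomposition:
Bags: B1 = {1, 2, 4, 5}  B2 = {1, 3, 4, 5}  B3 = {1, 4, 5, 6}
Tree: B1–B2, B1–B3

The largest bag has 4 vertices, giving width 3; this decomposition certifies tw(G) ≤ 3. Conversely, {1, 2, 4, 5} is a clique of size 4, and the vertices of any clique must share a bag in every tree decomposition; so some bag has ≥ 4 vertices and tw(G) ≥ 3. Therefore the treewidth is 3.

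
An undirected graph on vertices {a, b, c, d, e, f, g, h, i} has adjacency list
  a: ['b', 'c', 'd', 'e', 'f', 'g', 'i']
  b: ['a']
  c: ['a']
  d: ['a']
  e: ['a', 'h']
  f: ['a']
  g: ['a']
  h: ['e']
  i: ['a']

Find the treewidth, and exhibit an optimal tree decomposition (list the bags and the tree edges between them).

The largest bag has 2 vertices, giving width 1; this decomposition certifies tw(G) ≤ 1. G has an edge, so its treewidth is at least 1. The upper and lower bounds meet at 1, so that is the treewidth.

Treewidth 1.
Bags: B1 = {a, g}  B2 = {a, f}  B3 = {a, e}  B4 = {a, b}  B5 = {a, d}  B6 = {a, c}  B7 = {e, h}  B8 = {a, i}
Tree: B1–B2, B1–B3, B2–B4, B2–B5, B3–B6, B3–B7, B5–B8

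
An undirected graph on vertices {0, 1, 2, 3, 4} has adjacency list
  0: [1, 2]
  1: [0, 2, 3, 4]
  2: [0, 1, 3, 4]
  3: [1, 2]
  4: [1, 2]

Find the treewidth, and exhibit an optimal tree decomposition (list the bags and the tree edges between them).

Each bag holds 3 vertices, so the decomposition has width 2, which upper-bounds the treewidth. On the other hand G contains the 3-clique {0, 1, 2}. A clique must lie in a single bag of any decomposition, so no decomposition can have width below 2. Combining the bounds, tw(G) = 2.

Treewidth 2.
One optimal decomposition is:
Bags: B1 = {1, 2, 4}  B2 = {1, 2, 3}  B3 = {0, 1, 2}
Tree: B1–B2, B1–B3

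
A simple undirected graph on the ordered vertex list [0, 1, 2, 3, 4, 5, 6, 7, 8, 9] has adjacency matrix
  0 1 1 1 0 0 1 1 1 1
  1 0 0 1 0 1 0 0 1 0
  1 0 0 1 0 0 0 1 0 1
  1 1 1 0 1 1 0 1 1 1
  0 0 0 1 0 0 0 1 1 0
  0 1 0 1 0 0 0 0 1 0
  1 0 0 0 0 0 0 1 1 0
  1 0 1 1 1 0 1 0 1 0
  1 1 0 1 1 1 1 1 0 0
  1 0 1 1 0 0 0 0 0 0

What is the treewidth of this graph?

A width-3 tree decomposition is:
Bags: B1 = {0, 2, 3, 9}  B2 = {0, 2, 3, 7}  B3 = {0, 3, 7, 8}  B4 = {0, 6, 7, 8}  B5 = {3, 4, 7, 8}  B6 = {0, 1, 3, 8}  B7 = {1, 3, 5, 8}
Tree: B1–B2, B2–B3, B3–B4, B3–B5, B3–B6, B6–B7
Each bag holds 4 vertices, so the decomposition has width 3, which upper-bounds the treewidth. For the lower bound, the 4 vertices {0, 1, 3, 8} are pairwise adjacent, and any tree decomposition puts a clique entirely inside one bag — forcing width ≥ 3. The upper and lower bounds meet at 3, so that is the treewidth.

3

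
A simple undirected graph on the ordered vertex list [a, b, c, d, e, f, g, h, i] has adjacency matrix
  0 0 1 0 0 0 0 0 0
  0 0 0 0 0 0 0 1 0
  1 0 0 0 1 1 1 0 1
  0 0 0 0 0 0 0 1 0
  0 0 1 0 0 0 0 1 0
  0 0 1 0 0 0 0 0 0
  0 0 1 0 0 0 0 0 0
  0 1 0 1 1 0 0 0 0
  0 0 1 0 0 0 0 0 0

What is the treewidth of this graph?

A width-1 tree decomposition is:
Bags: B1 = {c, e}  B2 = {a, c}  B3 = {c, g}  B4 = {c, f}  B5 = {e, h}  B6 = {b, h}  B7 = {c, i}  B8 = {d, h}
Tree: B1–B2, B2–B3, B2–B4, B1–B5, B5–B6, B3–B7, B6–B8
The largest bag has 2 vertices, giving width 1; this decomposition certifies tw(G) ≤ 1. Any graph with an edge has treewidth ≥ 1, and G has the edge e–c. Therefore the treewidth is 1.

1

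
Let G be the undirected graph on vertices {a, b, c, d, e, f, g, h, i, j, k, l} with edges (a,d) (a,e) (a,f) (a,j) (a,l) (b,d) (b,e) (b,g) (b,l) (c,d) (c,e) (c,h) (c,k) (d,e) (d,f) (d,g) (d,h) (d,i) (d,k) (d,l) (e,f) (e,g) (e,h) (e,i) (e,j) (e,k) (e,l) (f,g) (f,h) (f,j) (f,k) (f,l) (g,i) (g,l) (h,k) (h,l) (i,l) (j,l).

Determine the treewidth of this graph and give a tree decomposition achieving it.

Treewidth 4.
Bags: B1 = {d, e, f, h, k}  B2 = {d, e, f, h, l}  B3 = {a, d, e, f, l}  B4 = {a, e, f, j, l}  B5 = {d, e, f, g, l}  B6 = {b, d, e, g, l}  B7 = {c, d, e, h, k}  B8 = {d, e, g, i, l}
Tree: B1–B2, B2–B3, B3–B4, B2–B5, B5–B6, B1–B7, B5–B8

Every bag has size at most 5, so the width is 5 − 1 = 4 and tw(G) ≤ 4. Conversely, {c, d, e, h, k} is a clique of size 5, and the vertices of any clique must share a bag in every tree decomposition; so some bag has ≥ 5 vertices and tw(G) ≥ 4. The upper and lower bounds meet at 4, so that is the treewidth.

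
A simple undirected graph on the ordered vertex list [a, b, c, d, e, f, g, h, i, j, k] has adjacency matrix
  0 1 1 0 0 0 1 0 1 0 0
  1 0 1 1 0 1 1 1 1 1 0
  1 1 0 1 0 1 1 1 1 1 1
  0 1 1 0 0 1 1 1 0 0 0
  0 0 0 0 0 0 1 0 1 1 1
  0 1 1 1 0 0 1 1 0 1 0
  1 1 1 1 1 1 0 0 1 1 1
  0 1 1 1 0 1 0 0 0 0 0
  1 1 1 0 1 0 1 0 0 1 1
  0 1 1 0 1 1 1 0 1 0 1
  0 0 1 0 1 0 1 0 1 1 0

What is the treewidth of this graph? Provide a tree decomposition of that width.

Treewidth 4.
One such decomposition:
Bags: B1 = {b, c, d, f, g}  B2 = {b, c, f, g, j}  B3 = {b, c, g, i, j}  B4 = {b, c, d, f, h}  B5 = {a, b, c, g, i}  B6 = {c, g, i, j, k}  B7 = {e, g, i, j, k}
Tree: B1–B2, B2–B3, B1–B4, B3–B5, B3–B6, B6–B7

Each bag holds 5 vertices, so the decomposition has width 4, which upper-bounds the treewidth. Conversely, {e, g, i, j, k} is a clique of size 5, and the vertices of any clique must share a bag in every tree decomposition; so some bag has ≥ 5 vertices and tw(G) ≥ 4. Combining the bounds, tw(G) = 4.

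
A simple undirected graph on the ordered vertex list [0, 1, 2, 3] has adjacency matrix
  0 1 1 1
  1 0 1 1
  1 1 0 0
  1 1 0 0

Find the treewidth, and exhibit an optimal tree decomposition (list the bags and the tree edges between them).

Each bag holds 3 vertices, so the decomposition has width 2, which upper-bounds the treewidth. Conversely, {0, 1, 2} is a clique of size 3, and the vertices of any clique must share a bag in every tree decomposition; so some bag has ≥ 3 vertices and tw(G) ≥ 2. Therefore the treewidth is 2.

Treewidth 2.
Bags: B1 = {0, 1, 3}  B2 = {0, 1, 2}
Tree: B1–B2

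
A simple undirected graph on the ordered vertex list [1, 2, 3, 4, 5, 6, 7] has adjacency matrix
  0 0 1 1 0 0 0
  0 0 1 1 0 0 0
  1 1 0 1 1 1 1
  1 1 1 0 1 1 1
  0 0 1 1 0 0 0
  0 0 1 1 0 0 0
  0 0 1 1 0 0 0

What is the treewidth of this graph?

2

A width-2 tree decomposition is:
Bags: B1 = {1, 3, 4}  B2 = {3, 4, 7}  B3 = {2, 3, 4}  B4 = {3, 4, 6}  B5 = {3, 4, 5}
Tree: B1–B2, B2–B3, B2–B4, B2–B5
The largest bag has 3 vertices, giving width 2; this decomposition certifies tw(G) ≤ 2. On the other hand G contains the 3-clique {1, 3, 4}. A clique must lie in a single bag of any decomposition, so no decomposition can have width below 2. Therefore the treewidth is 2.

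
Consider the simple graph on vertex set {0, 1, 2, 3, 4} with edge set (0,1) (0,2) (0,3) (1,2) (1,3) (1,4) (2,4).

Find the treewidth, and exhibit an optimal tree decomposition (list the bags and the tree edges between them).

Treewidth 2.
One optimal decomposition is:
Bags: B1 = {0, 1, 2}  B2 = {0, 1, 3}  B3 = {1, 2, 4}
Tree: B1–B2, B1–B3

The largest bag has 3 vertices, giving width 2; this decomposition certifies tw(G) ≤ 2. For the lower bound, the 3 vertices {0, 1, 2} are pairwise adjacent, and any tree decomposition puts a clique entirely inside one bag — forcing width ≥ 2. Therefore the treewidth is 2.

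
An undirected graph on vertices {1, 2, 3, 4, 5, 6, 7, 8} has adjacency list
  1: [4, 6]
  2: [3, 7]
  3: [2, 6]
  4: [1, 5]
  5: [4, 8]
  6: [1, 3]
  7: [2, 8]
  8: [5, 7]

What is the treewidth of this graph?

2

A width-2 tree decomposition is:
Bags: B1 = {2, 3, 7}  B2 = {3, 7, 8}  B3 = {3, 5, 8}  B4 = {3, 4, 5}  B5 = {1, 3, 4}  B6 = {1, 3, 6}
Tree: B1–B2, B2–B3, B3–B4, B4–B5, B5–B6
Each bag holds 3 vertices, so the decomposition has width 2, which upper-bounds the treewidth. The edges 3–2–7–8–5–4–1–6–3 form a cycle, so G is not a tree and its treewidth is at least 2. The upper and lower bounds meet at 2, so that is the treewidth.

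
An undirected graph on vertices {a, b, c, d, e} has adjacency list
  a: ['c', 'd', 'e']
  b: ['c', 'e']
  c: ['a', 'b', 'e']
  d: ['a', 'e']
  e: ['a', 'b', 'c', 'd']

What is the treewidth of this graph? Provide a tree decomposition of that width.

Treewidth 2.
One such decomposition:
Bags: B1 = {a, c, e}  B2 = {b, c, e}  B3 = {a, d, e}
Tree: B1–B2, B1–B3

Every bag has size at most 3, so the width is 3 − 1 = 2 and tw(G) ≤ 2. On the other hand G contains the 3-clique {a, d, e}. A clique must lie in a single bag of any decomposition, so no decomposition can have width below 2. Combining the bounds, tw(G) = 2.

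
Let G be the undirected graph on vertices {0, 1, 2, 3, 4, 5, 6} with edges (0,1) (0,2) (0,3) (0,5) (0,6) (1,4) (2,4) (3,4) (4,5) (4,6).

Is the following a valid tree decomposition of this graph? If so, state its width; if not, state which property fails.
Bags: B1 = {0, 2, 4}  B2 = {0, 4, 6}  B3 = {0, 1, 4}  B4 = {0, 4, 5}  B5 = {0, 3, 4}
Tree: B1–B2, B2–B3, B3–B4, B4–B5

Yes; width 2.

Vertex coverage: the bags together contain {0, 1, 2, 3, 4, 5, 6}, the full vertex set. Edge coverage: each edge of G has both endpoints in at least one bag. Running intersection: for every vertex, the bags containing it form a connected subtree. All three properties hold, so this is a valid tree decomposition of width max|bag| − 1 = 2, and hence tw(G) ≤ 2.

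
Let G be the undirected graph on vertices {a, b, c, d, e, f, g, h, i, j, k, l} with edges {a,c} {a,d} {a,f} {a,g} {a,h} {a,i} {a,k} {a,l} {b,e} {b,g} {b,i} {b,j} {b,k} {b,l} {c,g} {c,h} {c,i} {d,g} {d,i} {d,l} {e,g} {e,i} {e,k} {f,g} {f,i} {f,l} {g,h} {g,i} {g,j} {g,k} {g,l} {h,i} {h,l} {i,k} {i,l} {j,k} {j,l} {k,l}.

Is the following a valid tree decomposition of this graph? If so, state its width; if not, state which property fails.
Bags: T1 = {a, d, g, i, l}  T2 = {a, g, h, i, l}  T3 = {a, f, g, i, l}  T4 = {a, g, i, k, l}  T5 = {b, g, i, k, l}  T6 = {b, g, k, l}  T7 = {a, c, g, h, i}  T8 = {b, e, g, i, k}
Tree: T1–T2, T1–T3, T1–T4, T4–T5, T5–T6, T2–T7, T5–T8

No — vertex j appears in no bag.

A tree decomposition must satisfy three properties: every vertex lies in some bag; for every edge, both endpoints lie together in some bag; and for every vertex, the bags containing it form a connected subtree. Here vertex j appears in no bag, so the decomposition is invalid.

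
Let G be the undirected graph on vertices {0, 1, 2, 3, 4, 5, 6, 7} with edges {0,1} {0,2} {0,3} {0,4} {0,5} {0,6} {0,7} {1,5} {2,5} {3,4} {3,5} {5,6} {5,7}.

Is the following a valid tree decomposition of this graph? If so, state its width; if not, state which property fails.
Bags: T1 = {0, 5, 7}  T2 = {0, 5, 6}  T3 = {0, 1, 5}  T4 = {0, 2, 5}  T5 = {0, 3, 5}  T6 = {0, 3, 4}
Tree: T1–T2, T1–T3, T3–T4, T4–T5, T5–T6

Yes; width 2.

Checking the three conditions: (i) the bags cover all of {0, 1, 2, 3, 4, 5, 6, 7}; (ii) for each edge, some bag contains both endpoints; (iii) the bags containing any fixed vertex form a subtree. All hold, so the decomposition is valid with width 3 − 1 = 2.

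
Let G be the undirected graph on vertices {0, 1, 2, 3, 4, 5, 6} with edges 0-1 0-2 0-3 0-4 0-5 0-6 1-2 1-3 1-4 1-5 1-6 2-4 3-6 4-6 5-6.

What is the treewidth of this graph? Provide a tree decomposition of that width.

Treewidth 3.
Bags: B1 = {0, 1, 4, 6}  B2 = {0, 1, 2, 4}  B3 = {0, 1, 3, 6}  B4 = {0, 1, 5, 6}
Tree: B1–B2, B1–B3, B1–B4

Every bag has size at most 4, so the width is 4 − 1 = 3 and tw(G) ≤ 3. For the lower bound, the 4 vertices {0, 1, 2, 4} are pairwise adjacent, and any tree decomposition puts a clique entirely inside one bag — forcing width ≥ 3. The upper and lower bounds meet at 3, so that is the treewidth.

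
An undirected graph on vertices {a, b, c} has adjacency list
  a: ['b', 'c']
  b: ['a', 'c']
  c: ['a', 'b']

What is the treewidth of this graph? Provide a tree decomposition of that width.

Treewidth 2.
One optimal decomposition is:
Bags: B1 = {a, b, c}
Tree: (single bag)

With just one bag of size 3, the width is 3 − 1 = 2, so tw(G) ≤ 2. Conversely, {a, b, c} is a clique of size 3, and the vertices of any clique must share a bag in every tree decomposition; so some bag has ≥ 3 vertices and tw(G) ≥ 2. The upper and lower bounds meet at 2, so that is the treewidth.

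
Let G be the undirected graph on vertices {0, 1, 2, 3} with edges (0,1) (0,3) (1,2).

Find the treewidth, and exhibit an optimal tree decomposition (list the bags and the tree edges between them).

Every bag has size at most 2, so the width is 2 − 1 = 1 and tw(G) ≤ 1. Any graph with an edge has treewidth ≥ 1, and G has the edge 3–0. Combining the bounds, tw(G) = 1.

Treewidth 1.
Bags: B1 = {0, 3}  B2 = {0, 1}  B3 = {1, 2}
Tree: B1–B2, B2–B3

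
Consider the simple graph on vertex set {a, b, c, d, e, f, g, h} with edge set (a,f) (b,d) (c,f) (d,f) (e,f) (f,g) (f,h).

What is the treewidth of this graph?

1

A width-1 tree decomposition is:
Bags: B1 = {a, f}  B2 = {e, f}  B3 = {c, f}  B4 = {f, h}  B5 = {f, g}  B6 = {d, f}  B7 = {b, d}
Tree: B1–B2, B1–B3, B2–B4, B1–B5, B1–B6, B6–B7
Each bag holds 2 vertices, so the decomposition has width 1, which upper-bounds the treewidth. G has an edge, so its treewidth is at least 1. Combining the bounds, tw(G) = 1.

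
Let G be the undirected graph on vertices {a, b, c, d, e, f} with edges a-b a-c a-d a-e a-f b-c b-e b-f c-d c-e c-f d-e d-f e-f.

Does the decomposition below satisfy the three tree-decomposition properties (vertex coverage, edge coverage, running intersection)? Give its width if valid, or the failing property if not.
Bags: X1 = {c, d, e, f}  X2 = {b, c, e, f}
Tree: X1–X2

A tree decomposition must satisfy three properties: every vertex lies in some bag; for every edge, both endpoints lie together in some bag; and for every vertex, the bags containing it form a connected subtree. Here vertex a appears in no bag, so the decomposition is invalid.

No — vertex a appears in no bag.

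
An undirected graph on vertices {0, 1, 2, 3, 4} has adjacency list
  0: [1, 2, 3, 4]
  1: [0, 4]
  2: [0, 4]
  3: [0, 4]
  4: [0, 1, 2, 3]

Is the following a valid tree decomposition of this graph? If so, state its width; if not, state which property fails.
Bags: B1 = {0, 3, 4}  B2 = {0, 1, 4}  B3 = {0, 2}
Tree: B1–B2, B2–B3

A tree decomposition must satisfy three properties: every vertex lies in some bag; for every edge, both endpoints lie together in some bag; and for every vertex, the bags containing it form a connected subtree. Here edge (4,2) lies in no bag, so the decomposition is invalid.

No — edge (4,2) lies in no bag.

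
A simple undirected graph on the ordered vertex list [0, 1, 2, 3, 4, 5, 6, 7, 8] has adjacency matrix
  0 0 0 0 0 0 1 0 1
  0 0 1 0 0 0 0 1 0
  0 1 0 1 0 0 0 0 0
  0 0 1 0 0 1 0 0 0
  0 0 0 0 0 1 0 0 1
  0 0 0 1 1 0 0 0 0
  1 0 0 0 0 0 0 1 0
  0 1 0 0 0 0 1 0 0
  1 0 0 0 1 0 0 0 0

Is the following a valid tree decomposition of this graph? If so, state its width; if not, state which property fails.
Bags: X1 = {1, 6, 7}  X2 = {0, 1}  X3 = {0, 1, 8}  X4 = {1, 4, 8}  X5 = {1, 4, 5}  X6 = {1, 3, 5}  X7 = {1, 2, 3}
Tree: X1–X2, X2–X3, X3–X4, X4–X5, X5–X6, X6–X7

A tree decomposition must satisfy three properties: every vertex lies in some bag; for every edge, both endpoints lie together in some bag; and for every vertex, the bags containing it form a connected subtree. Here edge (6,0) lies in no bag, so the decomposition is invalid.

No — edge (6,0) lies in no bag.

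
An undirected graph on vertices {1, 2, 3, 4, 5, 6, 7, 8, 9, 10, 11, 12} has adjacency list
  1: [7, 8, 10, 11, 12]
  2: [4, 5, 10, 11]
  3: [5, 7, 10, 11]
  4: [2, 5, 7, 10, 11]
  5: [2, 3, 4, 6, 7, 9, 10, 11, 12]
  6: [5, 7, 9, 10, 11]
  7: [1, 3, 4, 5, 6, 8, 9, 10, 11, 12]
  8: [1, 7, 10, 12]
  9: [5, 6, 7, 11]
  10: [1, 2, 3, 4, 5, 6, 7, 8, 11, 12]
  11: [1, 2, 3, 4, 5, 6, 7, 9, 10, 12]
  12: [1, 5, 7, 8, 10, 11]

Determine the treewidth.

4

A width-4 tree decomposition is:
Bags: B1 = {5, 7, 10, 11, 12}  B2 = {4, 5, 7, 10, 11}  B3 = {3, 5, 7, 10, 11}  B4 = {5, 6, 7, 10, 11}  B5 = {1, 7, 10, 11, 12}  B6 = {2, 4, 5, 10, 11}  B7 = {1, 7, 8, 10, 12}  B8 = {5, 6, 7, 9, 11}
Tree: B1–B2, B2–B3, B2–B4, B1–B5, B2–B6, B5–B7, B4–B8
Every bag has size at most 5, so the width is 5 − 1 = 4 and tw(G) ≤ 4. On the other hand G contains the 5-clique {2, 4, 5, 10, 11}. A clique must lie in a single bag of any decomposition, so no decomposition can have width below 4. The upper and lower bounds meet at 4, so that is the treewidth.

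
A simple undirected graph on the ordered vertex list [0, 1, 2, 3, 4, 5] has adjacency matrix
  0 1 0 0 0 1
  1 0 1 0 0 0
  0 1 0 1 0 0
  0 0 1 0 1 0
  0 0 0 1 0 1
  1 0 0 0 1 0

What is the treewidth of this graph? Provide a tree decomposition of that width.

Treewidth 2.
One such decomposition:
Bags: B1 = {1, 2, 3}  B2 = {0, 1, 3}  B3 = {0, 3, 5}  B4 = {3, 4, 5}
Tree: B1–B2, B2–B3, B3–B4

Every bag has size at most 3, so the width is 3 − 1 = 2 and tw(G) ≤ 2. The edges 3–2–1–0–5–4–3 form a cycle, so G is not a tree and its treewidth is at least 2. The upper and lower bounds meet at 2, so that is the treewidth.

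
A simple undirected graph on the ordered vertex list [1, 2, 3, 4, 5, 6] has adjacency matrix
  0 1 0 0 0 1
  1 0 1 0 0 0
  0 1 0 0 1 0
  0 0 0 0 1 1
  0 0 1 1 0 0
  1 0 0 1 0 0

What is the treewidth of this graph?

A width-2 tree decomposition is:
Bags: B1 = {1, 2, 6}  B2 = {2, 4, 6}  B3 = {2, 4, 5}  B4 = {2, 3, 5}
Tree: B1–B2, B2–B3, B3–B4
The largest bag has 3 vertices, giving width 2; this decomposition certifies tw(G) ≤ 2. For the lower bound, G contains the cycle 2–1–6–4–5–3–2, so G is not a forest; only forests have treewidth ≤ 1, hence tw(G) ≥ 2. Hence tw(G) = 2 exactly.

2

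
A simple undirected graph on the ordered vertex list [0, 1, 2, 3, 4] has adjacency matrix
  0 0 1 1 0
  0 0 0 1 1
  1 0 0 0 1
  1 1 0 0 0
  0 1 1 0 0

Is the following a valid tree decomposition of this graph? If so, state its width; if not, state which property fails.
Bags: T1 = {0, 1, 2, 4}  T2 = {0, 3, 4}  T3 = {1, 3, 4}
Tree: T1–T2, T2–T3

No — bags containing vertex 1 are not connected in the tree.

A tree decomposition must satisfy three properties: every vertex lies in some bag; for every edge, both endpoints lie together in some bag; and for every vertex, the bags containing it form a connected subtree. Here bags containing vertex 1 are not connected in the tree, so the decomposition is invalid.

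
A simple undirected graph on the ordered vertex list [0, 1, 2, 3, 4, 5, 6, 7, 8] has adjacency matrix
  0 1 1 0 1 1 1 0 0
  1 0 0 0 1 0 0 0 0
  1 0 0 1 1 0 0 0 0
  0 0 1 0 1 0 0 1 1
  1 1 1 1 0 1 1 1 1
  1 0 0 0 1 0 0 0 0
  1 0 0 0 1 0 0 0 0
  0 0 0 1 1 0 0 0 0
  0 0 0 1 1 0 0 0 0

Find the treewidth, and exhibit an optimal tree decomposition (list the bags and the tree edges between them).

Every bag has size at most 3, so the width is 3 − 1 = 2 and tw(G) ≤ 2. Conversely, {0, 1, 4} is a clique of size 3, and the vertices of any clique must share a bag in every tree decomposition; so some bag has ≥ 3 vertices and tw(G) ≥ 2. Hence tw(G) = 2 exactly.

Treewidth 2.
One optimal decomposition is:
Bags: B1 = {2, 3, 4}  B2 = {0, 2, 4}  B3 = {0, 1, 4}  B4 = {3, 4, 8}  B5 = {0, 4, 5}  B6 = {3, 4, 7}  B7 = {0, 4, 6}
Tree: B1–B2, B2–B3, B1–B4, B3–B5, B4–B6, B5–B7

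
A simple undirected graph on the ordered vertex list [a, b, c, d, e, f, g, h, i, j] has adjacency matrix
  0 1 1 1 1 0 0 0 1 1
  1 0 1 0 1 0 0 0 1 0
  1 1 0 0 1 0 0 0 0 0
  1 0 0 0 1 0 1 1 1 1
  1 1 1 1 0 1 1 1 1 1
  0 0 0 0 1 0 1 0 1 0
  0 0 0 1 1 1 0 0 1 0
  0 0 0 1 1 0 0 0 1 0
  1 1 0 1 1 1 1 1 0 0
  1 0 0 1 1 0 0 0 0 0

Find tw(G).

A width-3 tree decomposition is:
Bags: B1 = {a, b, e, i}  B2 = {a, d, e, i}  B3 = {d, e, h, i}  B4 = {a, b, c, e}  B5 = {d, e, g, i}  B6 = {e, f, g, i}  B7 = {a, d, e, j}
Tree: B1–B2, B2–B3, B1–B4, B3–B5, B5–B6, B2–B7
Each bag holds 4 vertices, so the decomposition has width 3, which upper-bounds the treewidth. On the other hand G contains the 4-clique {a, d, e, j}. A clique must lie in a single bag of any decomposition, so no decomposition can have width below 3. Combining the bounds, tw(G) = 3.

3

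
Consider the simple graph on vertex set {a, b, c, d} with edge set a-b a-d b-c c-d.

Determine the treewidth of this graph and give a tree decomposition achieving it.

The largest bag has 3 vertices, giving width 2; this decomposition certifies tw(G) ≤ 2. Since d–a–b–c–d is a cycle in G, G is not acyclic. Forests are exactly the graphs of treewidth ≤ 1, so tw(G) ≥ 2. Hence tw(G) = 2 exactly.

Treewidth 2.
One optimal decomposition is:
Bags: B1 = {a, b, d}  B2 = {b, c, d}
Tree: B1–B2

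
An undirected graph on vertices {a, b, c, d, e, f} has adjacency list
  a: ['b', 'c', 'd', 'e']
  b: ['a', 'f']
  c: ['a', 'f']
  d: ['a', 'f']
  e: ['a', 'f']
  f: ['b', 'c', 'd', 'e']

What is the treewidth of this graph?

2

A width-2 tree decomposition is:
Bags: B1 = {a, b, f}  B2 = {a, c, f}  B3 = {a, e, f}  B4 = {a, d, f}
Tree: B1–B2, B2–B3, B3–B4
The largest bag has 3 vertices, giving width 2; this decomposition certifies tw(G) ≤ 2. For the lower bound, G contains the cycle b–f–c–a–b, so G is not a forest; only forests have treewidth ≤ 1, hence tw(G) ≥ 2. Hence tw(G) = 2 exactly.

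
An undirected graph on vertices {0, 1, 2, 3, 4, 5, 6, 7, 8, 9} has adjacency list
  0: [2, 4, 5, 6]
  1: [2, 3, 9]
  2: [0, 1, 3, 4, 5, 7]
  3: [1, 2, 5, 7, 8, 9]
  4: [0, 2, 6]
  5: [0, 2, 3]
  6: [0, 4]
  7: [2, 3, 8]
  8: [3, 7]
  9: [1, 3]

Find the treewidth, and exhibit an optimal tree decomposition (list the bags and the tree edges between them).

Every bag has size at most 3, so the width is 3 − 1 = 2 and tw(G) ≤ 2. For the lower bound, the 3 vertices {3, 7, 8} are pairwise adjacent, and any tree decomposition puts a clique entirely inside one bag — forcing width ≥ 2. Hence tw(G) = 2 exactly.

Treewidth 2.
Bags: B1 = {2, 3, 5}  B2 = {1, 2, 3}  B3 = {0, 2, 5}  B4 = {2, 3, 7}  B5 = {3, 7, 8}  B6 = {1, 3, 9}  B7 = {0, 2, 4}  B8 = {0, 4, 6}
Tree: B1–B2, B1–B3, B2–B4, B4–B5, B2–B6, B3–B7, B7–B8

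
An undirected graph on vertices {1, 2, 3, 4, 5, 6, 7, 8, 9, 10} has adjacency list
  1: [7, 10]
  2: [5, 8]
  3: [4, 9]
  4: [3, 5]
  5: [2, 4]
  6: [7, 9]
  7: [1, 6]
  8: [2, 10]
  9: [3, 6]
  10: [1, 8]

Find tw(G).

A width-2 tree decomposition is:
Bags: B1 = {1, 6, 7}  B2 = {1, 6, 9}  B3 = {1, 3, 9}  B4 = {1, 3, 4}  B5 = {1, 4, 5}  B6 = {1, 2, 5}  B7 = {1, 2, 8}  B8 = {1, 8, 10}
Tree: B1–B2, B2–B3, B3–B4, B4–B5, B5–B6, B6–B7, B7–B8
Every bag has size at most 3, so the width is 3 − 1 = 2 and tw(G) ≤ 2. For the lower bound, G contains the cycle 1–7–6–9–3–4–5–2–8–10–1, so G is not a forest; only forests have treewidth ≤ 1, hence tw(G) ≥ 2. Combining the bounds, tw(G) = 2.

2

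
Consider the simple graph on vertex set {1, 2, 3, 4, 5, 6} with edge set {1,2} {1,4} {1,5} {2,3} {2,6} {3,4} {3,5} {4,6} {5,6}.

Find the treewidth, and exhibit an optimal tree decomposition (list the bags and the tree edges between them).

Treewidth 3.
One such decomposition:
Bags: B1 = {2, 4, 5, 6}  B2 = {1, 2, 4, 5}  B3 = {2, 3, 4, 5}
Tree: B1–B2, B2–B3

Each bag holds 4 vertices, so the decomposition has width 3, which upper-bounds the treewidth. For the lower bound: the 4 vertex sets {4,6}, {1,5}, {2}, {3} are disjoint, each induces a connected subgraph, and every pair is joined by at least one edge of G. Contracting each set to a single vertex therefore yields K_{4} as a minor, and since treewidth is minor-monotone, tw(G) ≥ tw(K_{4}) = 3. Hence tw(G) = 3 exactly.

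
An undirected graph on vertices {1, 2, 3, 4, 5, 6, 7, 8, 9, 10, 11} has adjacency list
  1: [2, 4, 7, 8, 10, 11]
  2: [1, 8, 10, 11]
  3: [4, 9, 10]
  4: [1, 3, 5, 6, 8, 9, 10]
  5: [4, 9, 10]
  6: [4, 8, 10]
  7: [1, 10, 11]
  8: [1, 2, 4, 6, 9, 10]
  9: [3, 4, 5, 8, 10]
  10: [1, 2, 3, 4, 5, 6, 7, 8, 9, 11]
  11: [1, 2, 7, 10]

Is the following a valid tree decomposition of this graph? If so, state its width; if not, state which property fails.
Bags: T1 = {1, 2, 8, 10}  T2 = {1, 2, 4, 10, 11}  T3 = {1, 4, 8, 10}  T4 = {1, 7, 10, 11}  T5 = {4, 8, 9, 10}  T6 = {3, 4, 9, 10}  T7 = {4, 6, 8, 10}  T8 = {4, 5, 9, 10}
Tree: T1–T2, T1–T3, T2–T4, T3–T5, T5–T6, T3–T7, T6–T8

A tree decomposition must satisfy three properties: every vertex lies in some bag; for every edge, both endpoints lie together in some bag; and for every vertex, the bags containing it form a connected subtree. Here bags containing vertex 4 are not connected in the tree, so the decomposition is invalid.

No — bags containing vertex 4 are not connected in the tree.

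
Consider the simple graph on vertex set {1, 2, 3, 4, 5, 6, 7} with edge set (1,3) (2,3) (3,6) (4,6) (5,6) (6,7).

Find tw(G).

A width-1 tree decomposition is:
Bags: B1 = {5, 6}  B2 = {4, 6}  B3 = {6, 7}  B4 = {3, 6}  B5 = {2, 3}  B6 = {1, 3}
Tree: B1–B2, B1–B3, B1–B4, B4–B5, B5–B6
Every bag has size at most 2, so the width is 2 − 1 = 1 and tw(G) ≤ 1. Since G has at least one edge (e.g. 6–5), it is not an edgeless graph, so tw(G) ≥ 1. The upper and lower bounds meet at 1, so that is the treewidth.

1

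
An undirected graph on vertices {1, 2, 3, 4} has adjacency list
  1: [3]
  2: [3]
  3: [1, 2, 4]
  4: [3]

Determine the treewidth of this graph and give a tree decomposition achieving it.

Treewidth 1.
One optimal decomposition is:
Bags: B1 = {2, 3}  B2 = {3, 4}  B3 = {1, 3}
Tree: B1–B2, B1–B3

Each bag holds 2 vertices, so the decomposition has width 1, which upper-bounds the treewidth. Any graph with an edge has treewidth ≥ 1, and G has the edge 2–3. Hence tw(G) = 1 exactly.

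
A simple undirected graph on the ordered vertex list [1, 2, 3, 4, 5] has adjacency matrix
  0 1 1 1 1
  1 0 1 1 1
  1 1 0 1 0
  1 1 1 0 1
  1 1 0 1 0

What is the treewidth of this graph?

3

A width-3 tree decomposition is:
Bags: B1 = {1, 2, 3, 4}  B2 = {1, 2, 4, 5}
Tree: B1–B2
Every bag has size at most 4, so the width is 4 − 1 = 3 and tw(G) ≤ 3. On the other hand G contains the 4-clique {1, 2, 3, 4}. A clique must lie in a single bag of any decomposition, so no decomposition can have width below 3. Combining the bounds, tw(G) = 3.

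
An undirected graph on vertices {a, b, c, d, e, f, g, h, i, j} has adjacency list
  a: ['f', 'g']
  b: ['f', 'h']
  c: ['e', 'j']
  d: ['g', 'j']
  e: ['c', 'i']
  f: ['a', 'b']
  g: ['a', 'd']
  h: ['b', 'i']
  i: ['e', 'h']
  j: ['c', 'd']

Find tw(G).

A width-2 tree decomposition is:
Bags: B1 = {c, d, j}  B2 = {c, d, e}  B3 = {d, e, i}  B4 = {d, h, i}  B5 = {b, d, h}  B6 = {b, d, f}  B7 = {a, d, f}  B8 = {a, d, g}
Tree: B1–B2, B2–B3, B3–B4, B4–B5, B5–B6, B6–B7, B7–B8
The largest bag has 3 vertices, giving width 2; this decomposition certifies tw(G) ≤ 2. For the lower bound, G contains the cycle d–j–c–e–i–h–b–f–a–g–d, so G is not a forest; only forests have treewidth ≤ 1, hence tw(G) ≥ 2. Hence tw(G) = 2 exactly.

2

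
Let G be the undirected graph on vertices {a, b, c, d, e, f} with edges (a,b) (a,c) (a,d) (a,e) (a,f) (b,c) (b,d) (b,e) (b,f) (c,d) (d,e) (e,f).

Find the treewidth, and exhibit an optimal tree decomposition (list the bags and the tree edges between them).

Treewidth 3.
One optimal decomposition is:
Bags: B1 = {a, b, d, e}  B2 = {a, b, e, f}  B3 = {a, b, c, d}
Tree: B1–B2, B1–B3

The largest bag has 4 vertices, giving width 3; this decomposition certifies tw(G) ≤ 3. For the lower bound, the 4 vertices {a, b, d, e} are pairwise adjacent, and any tree decomposition puts a clique entirely inside one bag — forcing width ≥ 3. Combining the bounds, tw(G) = 3.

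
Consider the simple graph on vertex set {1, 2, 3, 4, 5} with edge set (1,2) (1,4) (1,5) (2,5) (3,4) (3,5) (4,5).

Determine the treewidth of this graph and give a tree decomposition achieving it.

Treewidth 2.
One such decomposition:
Bags: B1 = {1, 4, 5}  B2 = {3, 4, 5}  B3 = {1, 2, 5}
Tree: B1–B2, B1–B3

Each bag holds 3 vertices, so the decomposition has width 2, which upper-bounds the treewidth. Conversely, {1, 2, 5} is a clique of size 3, and the vertices of any clique must share a bag in every tree decomposition; so some bag has ≥ 3 vertices and tw(G) ≥ 2. The upper and lower bounds meet at 2, so that is the treewidth.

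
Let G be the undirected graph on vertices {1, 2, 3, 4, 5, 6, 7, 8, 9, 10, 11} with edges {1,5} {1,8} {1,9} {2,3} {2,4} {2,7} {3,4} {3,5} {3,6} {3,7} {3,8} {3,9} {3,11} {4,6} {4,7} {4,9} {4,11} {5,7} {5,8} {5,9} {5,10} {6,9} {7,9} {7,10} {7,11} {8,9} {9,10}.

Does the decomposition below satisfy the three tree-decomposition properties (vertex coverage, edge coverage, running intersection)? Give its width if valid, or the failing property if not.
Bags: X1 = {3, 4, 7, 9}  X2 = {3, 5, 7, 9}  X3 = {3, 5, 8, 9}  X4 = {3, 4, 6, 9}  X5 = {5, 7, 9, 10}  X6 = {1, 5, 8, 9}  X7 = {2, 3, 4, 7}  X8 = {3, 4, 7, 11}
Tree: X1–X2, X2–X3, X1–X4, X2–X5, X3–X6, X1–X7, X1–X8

Every vertex of G appears in some bag (union = {1, 2, 3, 4, 5, 6, 7, 8, 9, 10, 11}); every edge is covered by a bag; and for each vertex v the set of bags containing v is connected in the bag tree. The decomposition is therefore valid. The largest bag has 4 vertices, so the width is 3.

Yes; width 3.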